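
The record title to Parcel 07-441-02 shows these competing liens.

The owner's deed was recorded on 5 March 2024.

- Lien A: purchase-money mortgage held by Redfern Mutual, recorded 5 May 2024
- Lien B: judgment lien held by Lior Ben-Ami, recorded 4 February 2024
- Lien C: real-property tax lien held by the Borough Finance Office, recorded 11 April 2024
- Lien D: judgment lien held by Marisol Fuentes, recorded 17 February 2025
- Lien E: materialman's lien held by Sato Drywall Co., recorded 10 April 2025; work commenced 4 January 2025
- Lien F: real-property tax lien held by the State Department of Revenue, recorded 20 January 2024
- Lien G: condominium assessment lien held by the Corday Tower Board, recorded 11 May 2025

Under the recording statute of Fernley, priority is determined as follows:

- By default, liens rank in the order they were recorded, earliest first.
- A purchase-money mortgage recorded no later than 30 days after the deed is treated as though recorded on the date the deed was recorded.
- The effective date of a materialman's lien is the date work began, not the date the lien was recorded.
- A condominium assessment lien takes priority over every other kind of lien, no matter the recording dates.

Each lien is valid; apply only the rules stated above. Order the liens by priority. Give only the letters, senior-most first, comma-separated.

First, effective dates: A missed the 30-day window (61 days after the deed), so its recording date stands; E relates back to 4 January 2025 (work commenced).
G, as a condominium assessment lien, has superpriority and ranks first.
Among the remaining liens, by effective date: F (20 January 2024), B (4 February 2024), C (11 April 2024), A (5 May 2024), E (4 January 2025), D (17 February 2025).

G, F, B, C, A, E, D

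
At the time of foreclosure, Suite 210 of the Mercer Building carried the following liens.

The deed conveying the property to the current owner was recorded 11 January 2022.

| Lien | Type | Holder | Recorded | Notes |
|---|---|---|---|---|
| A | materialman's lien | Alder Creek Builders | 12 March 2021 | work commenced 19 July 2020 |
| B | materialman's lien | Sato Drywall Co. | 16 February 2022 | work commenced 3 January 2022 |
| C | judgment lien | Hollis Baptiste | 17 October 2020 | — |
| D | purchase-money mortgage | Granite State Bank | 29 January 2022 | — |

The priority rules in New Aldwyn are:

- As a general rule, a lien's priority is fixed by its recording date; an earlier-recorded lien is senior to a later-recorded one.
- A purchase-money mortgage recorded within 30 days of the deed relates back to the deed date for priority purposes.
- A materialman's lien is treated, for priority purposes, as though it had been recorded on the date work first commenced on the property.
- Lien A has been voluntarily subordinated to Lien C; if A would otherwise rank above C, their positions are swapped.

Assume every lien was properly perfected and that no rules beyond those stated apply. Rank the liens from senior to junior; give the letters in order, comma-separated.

Effective dates after the stated exceptions: A is treated as recorded 19 July 2020, the work-commencement date; B relates back to 3 January 2022 (work commenced); D was recorded within the 30-day window, so its effective date is the deed date 11 January 2022.
Sorted by effective date: A (19 July 2020), C (17 October 2020), B (3 January 2022), D (11 January 2022).
Because A would otherwise rank above C, the subordination swaps them.

C, A, B, D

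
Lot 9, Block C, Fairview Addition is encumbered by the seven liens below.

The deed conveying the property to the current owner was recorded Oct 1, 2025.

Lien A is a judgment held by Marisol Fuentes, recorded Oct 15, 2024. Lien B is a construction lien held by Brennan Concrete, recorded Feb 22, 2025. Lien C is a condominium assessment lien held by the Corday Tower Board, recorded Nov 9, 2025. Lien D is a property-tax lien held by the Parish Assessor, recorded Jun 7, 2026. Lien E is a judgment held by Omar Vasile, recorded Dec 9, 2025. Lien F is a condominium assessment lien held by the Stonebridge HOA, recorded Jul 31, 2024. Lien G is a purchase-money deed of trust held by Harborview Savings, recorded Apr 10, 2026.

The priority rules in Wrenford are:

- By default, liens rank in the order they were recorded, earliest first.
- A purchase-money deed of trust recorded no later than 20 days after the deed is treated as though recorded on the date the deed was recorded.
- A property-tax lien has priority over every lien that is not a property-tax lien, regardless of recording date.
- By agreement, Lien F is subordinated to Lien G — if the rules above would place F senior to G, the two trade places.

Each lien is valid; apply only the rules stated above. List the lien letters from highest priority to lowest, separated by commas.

D, G, A, B, C, E, F

First, effective dates: G missed the 20-day window (191 days after the deed), so its recording date stands.
D is a property-tax lien and takes priority over every other lien.
Remaining liens by effective date: F (Jul 31, 2024), A (Oct 15, 2024), B (Feb 22, 2025), C (Nov 9, 2025), E (Dec 9, 2025), G (Apr 10, 2026).
F would otherwise be senior to G, so under the subordination agreement F and G exchange positions.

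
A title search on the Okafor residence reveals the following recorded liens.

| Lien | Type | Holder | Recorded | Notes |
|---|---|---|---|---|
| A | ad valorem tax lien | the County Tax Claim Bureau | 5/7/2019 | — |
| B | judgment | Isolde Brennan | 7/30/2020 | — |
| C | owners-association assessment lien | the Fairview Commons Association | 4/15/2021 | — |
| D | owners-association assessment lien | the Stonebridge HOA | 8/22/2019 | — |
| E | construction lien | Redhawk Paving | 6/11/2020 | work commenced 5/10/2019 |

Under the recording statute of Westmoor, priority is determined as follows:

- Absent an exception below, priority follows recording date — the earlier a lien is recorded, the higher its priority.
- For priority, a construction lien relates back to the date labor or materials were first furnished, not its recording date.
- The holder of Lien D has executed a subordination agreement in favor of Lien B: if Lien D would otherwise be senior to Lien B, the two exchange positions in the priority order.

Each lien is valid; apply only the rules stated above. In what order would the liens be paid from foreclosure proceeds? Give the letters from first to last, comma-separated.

Effective dates after the stated exceptions: E is treated as recorded 5/10/2019, the work-commencement date.
By effective date, earliest first: A (5/7/2019), E (5/10/2019), D (8/22/2019), B (7/30/2020), C (4/15/2021).
D would otherwise be senior to B, so under the subordination agreement D and B exchange positions.

A, E, B, D, C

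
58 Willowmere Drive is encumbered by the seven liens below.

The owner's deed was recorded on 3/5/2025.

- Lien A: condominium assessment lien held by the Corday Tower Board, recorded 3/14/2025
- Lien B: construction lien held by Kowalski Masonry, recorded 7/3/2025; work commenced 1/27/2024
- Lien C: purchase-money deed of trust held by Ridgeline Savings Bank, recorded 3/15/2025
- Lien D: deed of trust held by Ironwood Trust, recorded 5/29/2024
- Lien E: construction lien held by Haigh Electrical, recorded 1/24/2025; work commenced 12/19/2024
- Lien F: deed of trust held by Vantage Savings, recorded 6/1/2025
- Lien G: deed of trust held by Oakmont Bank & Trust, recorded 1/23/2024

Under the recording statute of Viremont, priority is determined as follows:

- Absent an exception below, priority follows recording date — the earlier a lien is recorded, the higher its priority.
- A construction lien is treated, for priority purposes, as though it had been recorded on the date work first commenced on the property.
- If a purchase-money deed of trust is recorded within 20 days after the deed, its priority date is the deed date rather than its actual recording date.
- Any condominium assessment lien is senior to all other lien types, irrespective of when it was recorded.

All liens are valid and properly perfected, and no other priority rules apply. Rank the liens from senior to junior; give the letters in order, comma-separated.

Adjusting effective dates: B is treated as recorded 1/27/2024, the work-commencement date; C's effective date is the deed date, 3/5/2025; E is treated as recorded 12/19/2024, the work-commencement date.
A, as a condominium assessment lien, has superpriority and ranks first.
The other liens, earliest effective date first: G (1/23/2024), B (1/27/2024), D (5/29/2024), E (12/19/2024), C (3/5/2025), F (6/1/2025).

A, G, B, D, E, C, F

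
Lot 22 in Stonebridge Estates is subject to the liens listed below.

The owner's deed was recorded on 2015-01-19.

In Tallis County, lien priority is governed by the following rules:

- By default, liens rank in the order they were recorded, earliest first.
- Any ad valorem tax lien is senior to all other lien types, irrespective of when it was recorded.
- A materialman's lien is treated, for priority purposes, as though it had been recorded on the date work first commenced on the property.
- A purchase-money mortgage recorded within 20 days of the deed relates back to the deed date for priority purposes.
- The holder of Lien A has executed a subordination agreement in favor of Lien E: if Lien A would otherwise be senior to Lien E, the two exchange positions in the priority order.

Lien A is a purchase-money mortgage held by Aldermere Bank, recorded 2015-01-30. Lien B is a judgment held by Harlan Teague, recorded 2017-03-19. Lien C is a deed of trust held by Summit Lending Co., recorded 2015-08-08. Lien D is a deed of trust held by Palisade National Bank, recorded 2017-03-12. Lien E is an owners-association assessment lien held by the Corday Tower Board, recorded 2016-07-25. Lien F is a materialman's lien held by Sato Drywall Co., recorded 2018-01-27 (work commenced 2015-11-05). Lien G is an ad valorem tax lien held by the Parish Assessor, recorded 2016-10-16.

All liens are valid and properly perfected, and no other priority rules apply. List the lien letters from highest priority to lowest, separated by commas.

G, E, C, F, A, D, B

Adjusting effective dates: A relates back to the deed date 2015-01-19; F relates back to 2015-11-05 (work commenced).
As an ad valorem tax lien, G is senior to every other lien.
Remaining liens by effective date: A (2015-01-19), C (2015-08-08), F (2015-11-05), E (2016-07-25), D (2017-03-12), B (2017-03-19).
Because A would otherwise rank above E, the subordination swaps them.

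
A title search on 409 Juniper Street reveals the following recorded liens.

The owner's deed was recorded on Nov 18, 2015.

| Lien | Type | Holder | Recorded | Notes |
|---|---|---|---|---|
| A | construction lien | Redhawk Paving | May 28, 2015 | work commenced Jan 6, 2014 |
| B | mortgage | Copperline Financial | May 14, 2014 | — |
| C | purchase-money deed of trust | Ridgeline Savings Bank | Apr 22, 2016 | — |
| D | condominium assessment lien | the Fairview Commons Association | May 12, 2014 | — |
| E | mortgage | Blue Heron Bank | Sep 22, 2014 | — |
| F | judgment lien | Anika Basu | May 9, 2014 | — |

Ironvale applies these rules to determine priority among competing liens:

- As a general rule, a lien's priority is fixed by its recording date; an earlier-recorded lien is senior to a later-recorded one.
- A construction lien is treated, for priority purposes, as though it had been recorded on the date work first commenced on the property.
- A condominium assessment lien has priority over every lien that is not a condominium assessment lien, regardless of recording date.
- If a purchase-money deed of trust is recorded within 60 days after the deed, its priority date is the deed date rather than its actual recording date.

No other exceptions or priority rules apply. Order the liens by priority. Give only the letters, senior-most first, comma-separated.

First, effective dates: A's effective date is Jan 6, 2014, when work began; C was recorded 156 days after the deed, outside the 60-day window, so it keeps its recording date.
D is a condominium assessment lien and takes priority over every other lien.
The other liens, earliest effective date first: A (Jan 6, 2014), F (May 9, 2014), B (May 14, 2014), E (Sep 22, 2014), C (Apr 22, 2016).

D, A, F, B, E, C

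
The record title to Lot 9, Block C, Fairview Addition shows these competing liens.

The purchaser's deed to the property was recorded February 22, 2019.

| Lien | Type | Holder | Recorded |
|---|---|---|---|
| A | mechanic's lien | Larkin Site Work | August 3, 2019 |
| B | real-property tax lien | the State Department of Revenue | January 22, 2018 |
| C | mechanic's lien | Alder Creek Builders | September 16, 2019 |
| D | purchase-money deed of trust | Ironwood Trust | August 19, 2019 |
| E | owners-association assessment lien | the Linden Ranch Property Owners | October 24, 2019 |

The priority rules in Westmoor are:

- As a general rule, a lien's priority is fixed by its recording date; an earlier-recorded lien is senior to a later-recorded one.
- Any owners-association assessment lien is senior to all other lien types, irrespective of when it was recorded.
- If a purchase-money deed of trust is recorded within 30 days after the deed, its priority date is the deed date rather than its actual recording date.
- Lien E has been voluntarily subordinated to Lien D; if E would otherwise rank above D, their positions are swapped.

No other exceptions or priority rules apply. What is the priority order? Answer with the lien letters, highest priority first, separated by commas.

Effective dates after the stated exceptions: D missed the 30-day window (178 days after the deed), so its recording date stands.
E, as an owners-association assessment lien, has superpriority and ranks first.
The other liens, earliest effective date first: B (January 22, 2018), A (August 3, 2019), D (August 19, 2019), C (September 16, 2019).
The subordination applies — E was senior to D — so E and D swap.

D, B, A, E, C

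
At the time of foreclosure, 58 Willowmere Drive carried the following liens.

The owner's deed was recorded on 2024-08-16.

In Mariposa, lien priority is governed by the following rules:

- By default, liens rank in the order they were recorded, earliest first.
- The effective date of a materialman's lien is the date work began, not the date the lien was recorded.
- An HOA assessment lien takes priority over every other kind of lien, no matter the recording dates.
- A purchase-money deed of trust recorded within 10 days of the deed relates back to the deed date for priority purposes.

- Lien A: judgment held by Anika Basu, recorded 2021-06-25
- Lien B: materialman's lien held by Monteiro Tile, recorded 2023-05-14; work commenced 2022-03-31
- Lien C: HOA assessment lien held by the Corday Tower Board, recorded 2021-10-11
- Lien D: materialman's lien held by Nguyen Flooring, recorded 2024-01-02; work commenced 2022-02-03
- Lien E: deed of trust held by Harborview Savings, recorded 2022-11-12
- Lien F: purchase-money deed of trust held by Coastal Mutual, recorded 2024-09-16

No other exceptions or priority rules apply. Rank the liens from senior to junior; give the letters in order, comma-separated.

Effective dates: B is treated as recorded 2022-03-31, the work-commencement date; D is treated as recorded 2022-02-03, the work-commencement date; F was recorded 31 days after the deed, outside the 10-day window, so it keeps its recording date.
C, as an HOA assessment lien, has superpriority and ranks first.
The other liens, earliest effective date first: A (2021-06-25), D (2022-02-03), B (2022-03-31), E (2022-11-12), F (2024-09-16).

C, A, D, B, E, F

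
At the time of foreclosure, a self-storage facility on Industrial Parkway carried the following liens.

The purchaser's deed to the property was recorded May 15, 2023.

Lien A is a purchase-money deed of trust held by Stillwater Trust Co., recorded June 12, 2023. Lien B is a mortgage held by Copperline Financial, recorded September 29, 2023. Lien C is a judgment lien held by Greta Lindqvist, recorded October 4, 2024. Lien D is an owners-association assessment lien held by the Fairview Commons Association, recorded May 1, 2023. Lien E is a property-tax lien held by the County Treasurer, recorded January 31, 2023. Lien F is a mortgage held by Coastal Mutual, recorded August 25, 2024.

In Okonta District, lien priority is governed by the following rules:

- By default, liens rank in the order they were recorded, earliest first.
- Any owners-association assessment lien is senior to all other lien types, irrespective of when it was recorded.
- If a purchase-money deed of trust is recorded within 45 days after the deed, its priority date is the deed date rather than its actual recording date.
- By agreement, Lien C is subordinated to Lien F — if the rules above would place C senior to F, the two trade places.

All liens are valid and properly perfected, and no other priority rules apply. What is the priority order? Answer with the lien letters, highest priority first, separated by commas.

D, E, A, B, F, C

Effective dates: A relates back to the deed date May 15, 2023.
As an owners-association assessment lien, D is senior to every other lien.
Ordering the rest by effective date: E (January 31, 2023), A (May 15, 2023), B (September 29, 2023), F (August 25, 2024), C (October 4, 2024).
C is already junior to F, so the subordination agreement changes nothing.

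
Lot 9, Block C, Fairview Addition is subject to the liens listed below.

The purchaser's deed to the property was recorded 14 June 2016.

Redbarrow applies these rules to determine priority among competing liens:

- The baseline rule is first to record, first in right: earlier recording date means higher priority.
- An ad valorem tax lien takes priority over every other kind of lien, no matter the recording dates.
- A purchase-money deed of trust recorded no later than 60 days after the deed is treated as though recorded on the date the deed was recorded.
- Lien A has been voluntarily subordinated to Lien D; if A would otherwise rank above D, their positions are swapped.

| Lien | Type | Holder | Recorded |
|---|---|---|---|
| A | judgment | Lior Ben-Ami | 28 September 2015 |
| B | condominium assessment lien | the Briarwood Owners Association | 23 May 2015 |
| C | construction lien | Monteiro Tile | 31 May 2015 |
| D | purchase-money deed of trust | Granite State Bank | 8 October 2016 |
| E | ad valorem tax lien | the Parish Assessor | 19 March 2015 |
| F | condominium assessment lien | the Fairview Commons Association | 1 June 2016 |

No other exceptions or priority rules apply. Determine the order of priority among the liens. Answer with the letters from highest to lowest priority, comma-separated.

Adjusting effective dates: D was recorded 116 days after the deed, outside the 60-day window, so it keeps its recording date.
As an ad valorem tax lien, E is senior to every other lien.
The other liens, earliest effective date first: B (23 May 2015), C (31 May 2015), A (28 September 2015), F (1 June 2016), D (8 October 2016).
The subordination applies — A was senior to D — so A and D swap.

E, B, C, D, F, A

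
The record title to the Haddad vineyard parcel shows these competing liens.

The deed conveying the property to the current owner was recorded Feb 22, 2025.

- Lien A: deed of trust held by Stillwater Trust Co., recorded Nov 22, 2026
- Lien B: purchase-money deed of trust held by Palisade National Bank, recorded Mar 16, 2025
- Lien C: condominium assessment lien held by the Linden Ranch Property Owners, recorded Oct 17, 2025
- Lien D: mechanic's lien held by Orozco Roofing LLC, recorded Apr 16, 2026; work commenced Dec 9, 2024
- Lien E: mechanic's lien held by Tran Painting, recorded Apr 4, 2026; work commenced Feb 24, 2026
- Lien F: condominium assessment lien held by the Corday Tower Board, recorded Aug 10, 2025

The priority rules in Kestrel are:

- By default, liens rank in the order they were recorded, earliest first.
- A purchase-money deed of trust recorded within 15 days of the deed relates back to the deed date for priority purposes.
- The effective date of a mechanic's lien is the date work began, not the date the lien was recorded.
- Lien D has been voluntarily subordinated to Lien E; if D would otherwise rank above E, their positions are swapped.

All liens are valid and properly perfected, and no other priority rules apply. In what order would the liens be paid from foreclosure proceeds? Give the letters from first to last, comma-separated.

First, effective dates: B was recorded 22 days after the deed — beyond 15 days — so no relation-back applies; D's effective date is Dec 9, 2024, when work began; E relates back to Feb 24, 2026 (work commenced).
Sorted by effective date: D (Dec 9, 2024), B (Mar 16, 2025), F (Aug 10, 2025), C (Oct 17, 2025), E (Feb 24, 2026), A (Nov 22, 2026).
The subordination applies — D was senior to E — so D and E swap.

E, B, F, C, D, A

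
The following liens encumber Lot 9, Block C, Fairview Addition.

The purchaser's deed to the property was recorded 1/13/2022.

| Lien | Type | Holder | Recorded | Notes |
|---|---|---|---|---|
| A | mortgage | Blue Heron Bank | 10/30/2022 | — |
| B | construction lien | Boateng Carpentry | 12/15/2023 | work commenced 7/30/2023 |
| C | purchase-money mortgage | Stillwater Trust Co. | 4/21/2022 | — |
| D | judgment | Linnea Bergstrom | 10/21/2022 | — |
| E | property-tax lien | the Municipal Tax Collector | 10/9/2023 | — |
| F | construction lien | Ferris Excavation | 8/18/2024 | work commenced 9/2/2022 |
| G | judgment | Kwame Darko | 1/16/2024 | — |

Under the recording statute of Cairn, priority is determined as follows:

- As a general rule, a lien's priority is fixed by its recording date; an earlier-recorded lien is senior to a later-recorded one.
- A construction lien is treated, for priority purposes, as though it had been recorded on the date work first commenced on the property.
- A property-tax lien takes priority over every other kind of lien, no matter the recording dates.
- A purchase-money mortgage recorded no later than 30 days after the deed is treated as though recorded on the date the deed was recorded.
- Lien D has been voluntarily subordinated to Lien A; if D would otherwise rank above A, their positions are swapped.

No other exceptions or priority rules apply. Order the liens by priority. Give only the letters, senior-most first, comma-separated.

Effective dates: B's effective date is 7/30/2023, when work began; C missed the 30-day window (98 days after the deed), so its recording date stands; F's effective date is 9/2/2022, when work began.
E, as a property-tax lien, has superpriority and ranks first.
The other liens, earliest effective date first: C (4/21/2022), F (9/2/2022), D (10/21/2022), A (10/30/2022), B (7/30/2023), G (1/16/2024).
Because D would otherwise rank above A, the subordination swaps them.

E, C, F, A, D, B, G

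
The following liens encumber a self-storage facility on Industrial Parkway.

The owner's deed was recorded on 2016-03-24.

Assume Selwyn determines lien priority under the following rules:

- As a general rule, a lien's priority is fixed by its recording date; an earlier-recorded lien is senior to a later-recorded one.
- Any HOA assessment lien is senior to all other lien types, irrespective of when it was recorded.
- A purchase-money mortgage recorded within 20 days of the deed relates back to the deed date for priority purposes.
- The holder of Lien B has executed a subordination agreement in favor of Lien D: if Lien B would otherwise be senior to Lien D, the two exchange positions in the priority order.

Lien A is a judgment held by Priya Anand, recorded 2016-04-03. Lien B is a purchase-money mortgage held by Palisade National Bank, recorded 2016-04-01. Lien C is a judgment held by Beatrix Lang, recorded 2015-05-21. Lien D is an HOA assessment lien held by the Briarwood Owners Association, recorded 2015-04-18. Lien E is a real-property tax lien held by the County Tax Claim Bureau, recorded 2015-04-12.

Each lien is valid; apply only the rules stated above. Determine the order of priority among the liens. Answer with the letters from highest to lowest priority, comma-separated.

D, E, C, B, A

Effective dates after the stated exceptions: B was recorded within the 20-day window, so its effective date is the deed date 2016-03-24.
As an HOA assessment lien, D is senior to every other lien.
Ordering the rest by effective date: E (2015-04-12), C (2015-05-21), B (2016-03-24), A (2016-04-03).
Since B is not senior to D, the subordination leaves the order unchanged.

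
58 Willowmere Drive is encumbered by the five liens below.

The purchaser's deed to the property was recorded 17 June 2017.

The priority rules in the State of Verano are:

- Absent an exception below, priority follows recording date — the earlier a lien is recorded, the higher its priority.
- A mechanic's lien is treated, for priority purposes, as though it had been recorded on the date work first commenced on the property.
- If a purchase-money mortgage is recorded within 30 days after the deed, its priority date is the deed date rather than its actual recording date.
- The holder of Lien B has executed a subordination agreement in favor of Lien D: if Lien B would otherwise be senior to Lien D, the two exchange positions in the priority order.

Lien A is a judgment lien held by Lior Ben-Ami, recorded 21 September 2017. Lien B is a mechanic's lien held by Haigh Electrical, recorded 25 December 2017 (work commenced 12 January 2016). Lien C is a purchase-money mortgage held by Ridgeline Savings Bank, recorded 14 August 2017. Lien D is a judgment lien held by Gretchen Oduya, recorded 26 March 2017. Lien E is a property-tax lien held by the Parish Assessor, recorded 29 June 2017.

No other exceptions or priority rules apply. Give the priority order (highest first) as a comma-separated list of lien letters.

Adjusting effective dates: B's effective date is 12 January 2016, when work began; C was recorded 58 days after the deed, outside the 30-day window, so it keeps its recording date.
By effective date: B (12 January 2016), D (26 March 2017), E (29 June 2017), C (14 August 2017), A (21 September 2017).
The subordination applies — B was senior to D — so B and D swap.

D, B, E, C, A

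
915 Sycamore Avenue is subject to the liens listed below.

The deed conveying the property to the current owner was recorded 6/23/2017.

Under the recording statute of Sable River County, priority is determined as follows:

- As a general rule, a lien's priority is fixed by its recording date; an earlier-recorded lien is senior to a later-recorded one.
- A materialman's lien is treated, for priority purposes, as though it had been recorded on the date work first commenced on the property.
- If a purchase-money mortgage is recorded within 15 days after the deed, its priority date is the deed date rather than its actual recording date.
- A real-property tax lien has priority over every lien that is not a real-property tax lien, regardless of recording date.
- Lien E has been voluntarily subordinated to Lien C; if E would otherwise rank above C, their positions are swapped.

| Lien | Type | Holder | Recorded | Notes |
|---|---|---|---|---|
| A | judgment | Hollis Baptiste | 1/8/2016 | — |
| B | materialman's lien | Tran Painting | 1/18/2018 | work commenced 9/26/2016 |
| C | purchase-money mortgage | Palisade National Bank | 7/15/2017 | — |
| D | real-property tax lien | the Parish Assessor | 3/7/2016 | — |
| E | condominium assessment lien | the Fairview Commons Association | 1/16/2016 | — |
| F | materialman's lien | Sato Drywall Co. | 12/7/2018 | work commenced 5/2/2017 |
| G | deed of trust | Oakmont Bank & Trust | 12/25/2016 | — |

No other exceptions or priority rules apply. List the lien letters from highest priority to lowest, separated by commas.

Effective dates: B's effective date is 9/26/2016, when work began; C was recorded 22 days after the deed — beyond 15 days — so no relation-back applies; F's effective date is 5/2/2017, when work began.
D, as a real-property tax lien, has superpriority and ranks first.
The other liens, earliest effective date first: A (1/8/2016), E (1/16/2016), B (9/26/2016), G (12/25/2016), F (5/2/2017), C (7/15/2017).
E is senior to C before the subordination, so the two trade places.

D, A, C, B, G, F, E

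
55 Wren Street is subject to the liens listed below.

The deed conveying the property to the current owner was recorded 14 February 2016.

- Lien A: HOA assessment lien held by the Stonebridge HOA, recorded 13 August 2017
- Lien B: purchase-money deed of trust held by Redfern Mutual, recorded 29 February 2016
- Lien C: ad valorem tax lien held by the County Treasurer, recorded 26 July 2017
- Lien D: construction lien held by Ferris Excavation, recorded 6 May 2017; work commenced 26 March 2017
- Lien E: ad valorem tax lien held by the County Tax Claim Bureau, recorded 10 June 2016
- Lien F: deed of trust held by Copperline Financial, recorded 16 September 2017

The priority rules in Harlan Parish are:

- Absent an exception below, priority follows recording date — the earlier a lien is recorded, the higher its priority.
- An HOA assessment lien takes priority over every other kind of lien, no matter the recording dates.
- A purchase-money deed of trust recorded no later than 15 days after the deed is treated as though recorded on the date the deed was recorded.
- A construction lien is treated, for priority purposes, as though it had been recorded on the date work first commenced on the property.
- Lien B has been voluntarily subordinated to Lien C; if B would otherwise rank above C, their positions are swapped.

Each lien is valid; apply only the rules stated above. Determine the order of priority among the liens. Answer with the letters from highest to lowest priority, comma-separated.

First, effective dates: B relates back to the deed date 14 February 2016; D is treated as recorded 26 March 2017, the work-commencement date.
A is an HOA assessment lien, so it outranks all other liens regardless of date.
The other liens, earliest effective date first: B (14 February 2016), E (10 June 2016), D (26 March 2017), C (26 July 2017), F (16 September 2017).
Because B would otherwise rank above C, the subordination swaps them.

A, C, E, D, B, F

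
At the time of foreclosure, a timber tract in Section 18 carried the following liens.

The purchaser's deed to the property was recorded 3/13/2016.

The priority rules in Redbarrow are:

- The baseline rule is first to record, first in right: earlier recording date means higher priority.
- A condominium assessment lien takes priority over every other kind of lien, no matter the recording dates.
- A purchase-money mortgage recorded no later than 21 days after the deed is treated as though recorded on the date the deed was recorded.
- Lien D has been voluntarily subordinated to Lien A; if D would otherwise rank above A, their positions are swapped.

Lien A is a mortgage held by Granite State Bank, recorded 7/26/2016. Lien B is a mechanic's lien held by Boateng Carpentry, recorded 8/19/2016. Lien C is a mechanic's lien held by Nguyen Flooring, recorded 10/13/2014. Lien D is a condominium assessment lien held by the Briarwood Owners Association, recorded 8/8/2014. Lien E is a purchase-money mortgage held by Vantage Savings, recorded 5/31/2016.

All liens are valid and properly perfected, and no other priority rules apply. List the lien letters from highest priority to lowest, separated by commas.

A, C, E, D, B

Adjusting effective dates: E missed the 21-day window (79 days after the deed), so its recording date stands.
D is a condominium assessment lien, so it outranks all other liens regardless of date.
Ordering the rest by effective date: C (10/13/2014), E (5/31/2016), A (7/26/2016), B (8/19/2016).
The subordination applies — D was senior to A — so D and A swap.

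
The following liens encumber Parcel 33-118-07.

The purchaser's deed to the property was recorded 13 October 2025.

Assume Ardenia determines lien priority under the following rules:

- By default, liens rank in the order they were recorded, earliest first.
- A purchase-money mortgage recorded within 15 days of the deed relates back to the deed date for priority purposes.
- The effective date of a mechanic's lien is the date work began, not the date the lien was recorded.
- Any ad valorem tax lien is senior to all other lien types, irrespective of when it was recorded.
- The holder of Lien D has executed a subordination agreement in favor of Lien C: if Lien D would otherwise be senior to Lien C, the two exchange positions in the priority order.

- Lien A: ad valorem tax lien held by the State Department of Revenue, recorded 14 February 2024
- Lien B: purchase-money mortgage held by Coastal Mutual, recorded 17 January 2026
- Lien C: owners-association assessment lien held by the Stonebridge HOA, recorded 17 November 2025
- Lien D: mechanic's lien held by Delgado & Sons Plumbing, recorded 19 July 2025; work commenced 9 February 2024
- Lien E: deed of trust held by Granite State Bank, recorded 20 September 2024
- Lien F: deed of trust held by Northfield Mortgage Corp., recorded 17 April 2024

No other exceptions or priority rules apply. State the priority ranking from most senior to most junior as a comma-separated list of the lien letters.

First, effective dates: B was recorded 96 days after the deed, outside the 15-day window, so it keeps its recording date; D's effective date is 9 February 2024, when work began.
A is an ad valorem tax lien, so it outranks all other liens regardless of date.
Among the remaining liens, by effective date: D (9 February 2024), F (17 April 2024), E (20 September 2024), C (17 November 2025), B (17 January 2026).
Because D would otherwise rank above C, the subordination swaps them.

A, C, F, E, D, B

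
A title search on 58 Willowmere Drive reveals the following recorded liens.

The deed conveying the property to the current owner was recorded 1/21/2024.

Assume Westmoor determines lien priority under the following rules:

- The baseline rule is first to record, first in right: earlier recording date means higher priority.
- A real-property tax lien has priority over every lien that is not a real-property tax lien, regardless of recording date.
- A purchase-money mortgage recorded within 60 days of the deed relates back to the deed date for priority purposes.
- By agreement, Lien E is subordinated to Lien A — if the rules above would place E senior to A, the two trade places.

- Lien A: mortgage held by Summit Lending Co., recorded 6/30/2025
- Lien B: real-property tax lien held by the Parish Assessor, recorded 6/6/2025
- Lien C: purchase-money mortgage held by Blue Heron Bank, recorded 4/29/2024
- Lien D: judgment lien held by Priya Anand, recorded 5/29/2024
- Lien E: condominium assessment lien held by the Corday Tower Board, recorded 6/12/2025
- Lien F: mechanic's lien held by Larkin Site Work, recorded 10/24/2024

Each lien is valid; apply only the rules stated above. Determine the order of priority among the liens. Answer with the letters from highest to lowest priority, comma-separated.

First, effective dates: C was recorded 99 days after the deed — beyond 60 days — so no relation-back applies.
As a real-property tax lien, B is senior to every other lien.
Remaining liens by effective date: C (4/29/2024), D (5/29/2024), F (10/24/2024), E (6/12/2025), A (6/30/2025).
The subordination applies — E was senior to A — so E and A swap.

B, C, D, F, A, E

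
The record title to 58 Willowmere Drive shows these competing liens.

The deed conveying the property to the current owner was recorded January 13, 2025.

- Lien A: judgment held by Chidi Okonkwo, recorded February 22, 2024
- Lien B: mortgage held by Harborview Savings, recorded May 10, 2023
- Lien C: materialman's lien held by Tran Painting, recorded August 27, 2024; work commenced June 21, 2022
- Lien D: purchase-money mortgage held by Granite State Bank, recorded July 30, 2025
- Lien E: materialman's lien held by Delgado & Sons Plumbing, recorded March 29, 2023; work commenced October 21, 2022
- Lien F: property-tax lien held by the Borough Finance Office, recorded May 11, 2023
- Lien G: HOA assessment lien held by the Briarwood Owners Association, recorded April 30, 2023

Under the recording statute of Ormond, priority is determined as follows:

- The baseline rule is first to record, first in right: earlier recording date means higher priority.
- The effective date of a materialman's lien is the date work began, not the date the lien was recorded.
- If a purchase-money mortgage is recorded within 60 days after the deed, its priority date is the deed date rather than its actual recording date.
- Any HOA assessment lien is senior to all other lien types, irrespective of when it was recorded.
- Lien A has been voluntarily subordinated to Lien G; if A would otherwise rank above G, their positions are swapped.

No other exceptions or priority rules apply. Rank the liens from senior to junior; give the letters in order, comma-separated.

First, effective dates: C is treated as recorded June 21, 2022, the work-commencement date; D was recorded 198 days after the deed, outside the 60-day window, so it keeps its recording date; E's effective date is October 21, 2022, when work began.
G, as an HOA assessment lien, has superpriority and ranks first.
Among the remaining liens, by effective date: C (June 21, 2022), E (October 21, 2022), B (May 10, 2023), F (May 11, 2023), A (February 22, 2024), D (July 30, 2025).
A is already junior to G, so the subordination agreement changes nothing.

G, C, E, B, F, A, D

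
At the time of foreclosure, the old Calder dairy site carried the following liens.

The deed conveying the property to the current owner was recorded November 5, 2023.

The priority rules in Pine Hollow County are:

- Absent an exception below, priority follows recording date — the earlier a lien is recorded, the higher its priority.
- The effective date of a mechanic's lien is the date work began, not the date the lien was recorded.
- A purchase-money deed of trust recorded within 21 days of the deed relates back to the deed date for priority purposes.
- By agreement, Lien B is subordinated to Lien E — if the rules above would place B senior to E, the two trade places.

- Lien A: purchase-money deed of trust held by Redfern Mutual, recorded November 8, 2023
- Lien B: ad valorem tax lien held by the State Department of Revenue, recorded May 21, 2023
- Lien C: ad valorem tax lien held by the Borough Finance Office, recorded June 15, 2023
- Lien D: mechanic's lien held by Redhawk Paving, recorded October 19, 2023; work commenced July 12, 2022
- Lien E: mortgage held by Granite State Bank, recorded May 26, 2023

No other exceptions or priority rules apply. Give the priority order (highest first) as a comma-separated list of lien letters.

Effective dates: A was recorded within the 21-day window, so its effective date is the deed date November 5, 2023; D relates back to July 12, 2022 (work commenced).
Sorted by effective date: D (July 12, 2022), B (May 21, 2023), E (May 26, 2023), C (June 15, 2023), A (November 5, 2023).
B is senior to E before the subordination, so the two trade places.

D, E, B, C, A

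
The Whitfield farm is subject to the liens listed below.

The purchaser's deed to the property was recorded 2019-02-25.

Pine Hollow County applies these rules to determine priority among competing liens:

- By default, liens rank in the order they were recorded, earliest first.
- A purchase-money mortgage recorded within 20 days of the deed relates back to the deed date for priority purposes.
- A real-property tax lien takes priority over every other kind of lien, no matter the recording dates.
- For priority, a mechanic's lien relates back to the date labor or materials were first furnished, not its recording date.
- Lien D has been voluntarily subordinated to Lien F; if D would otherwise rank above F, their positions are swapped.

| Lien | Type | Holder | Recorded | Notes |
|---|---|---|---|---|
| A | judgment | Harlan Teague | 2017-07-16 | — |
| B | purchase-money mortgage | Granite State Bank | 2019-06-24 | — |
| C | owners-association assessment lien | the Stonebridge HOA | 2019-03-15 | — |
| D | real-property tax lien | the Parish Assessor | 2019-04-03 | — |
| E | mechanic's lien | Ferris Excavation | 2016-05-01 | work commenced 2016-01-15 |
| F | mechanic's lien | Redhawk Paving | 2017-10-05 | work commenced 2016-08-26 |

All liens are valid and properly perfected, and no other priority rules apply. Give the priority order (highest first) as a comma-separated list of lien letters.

F, E, D, A, C, B

Effective dates: B was recorded 119 days after the deed — beyond 20 days — so no relation-back applies; E's effective date is 2016-01-15, when work began; F is treated as recorded 2016-08-26, the work-commencement date.
D is a real-property tax lien, so it outranks all other liens regardless of date.
Ordering the rest by effective date: E (2016-01-15), F (2016-08-26), A (2017-07-16), C (2019-03-15), B (2019-06-24).
D would otherwise be senior to F, so under the subordination agreement D and F exchange positions.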